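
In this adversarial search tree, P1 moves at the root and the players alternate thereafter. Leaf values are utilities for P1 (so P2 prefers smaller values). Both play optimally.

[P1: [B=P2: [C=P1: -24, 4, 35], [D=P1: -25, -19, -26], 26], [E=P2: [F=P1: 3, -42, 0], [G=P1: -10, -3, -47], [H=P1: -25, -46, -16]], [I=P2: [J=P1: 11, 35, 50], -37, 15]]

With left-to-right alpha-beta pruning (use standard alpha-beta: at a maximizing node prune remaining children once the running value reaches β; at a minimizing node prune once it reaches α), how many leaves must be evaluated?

C [α=-∞,β=+∞]: v=35
D [α=-∞,β=35]: v=-19
B [α=-∞,β=+∞]: v=-19
F [α=-19,β=+∞]: v=3
G [α=-19,β=3]: v=-3
H [α=-19,β=-3]: v=-16
E [α=-19,β=+∞]: v=-16
J [α=-16,β=+∞]: v=50
I [α=-16,β=+∞]: v=-37 after child 2 ≤ α → α-cutoff, skip 1
Root [α=-∞,β=+∞]: v=-16
Leaves evaluated: 20 of 21.

20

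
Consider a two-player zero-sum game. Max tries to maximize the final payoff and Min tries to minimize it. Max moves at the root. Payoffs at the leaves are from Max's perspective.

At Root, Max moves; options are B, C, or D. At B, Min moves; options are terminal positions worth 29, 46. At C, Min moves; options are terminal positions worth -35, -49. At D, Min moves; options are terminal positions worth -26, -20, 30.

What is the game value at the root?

29

B (Min): min(29, 46) = 29
C (Min): min(-35, -49) = -49
D (Min): min(-26, -20, 30) = -26
Root (Max): max(29, -49, -26) = 29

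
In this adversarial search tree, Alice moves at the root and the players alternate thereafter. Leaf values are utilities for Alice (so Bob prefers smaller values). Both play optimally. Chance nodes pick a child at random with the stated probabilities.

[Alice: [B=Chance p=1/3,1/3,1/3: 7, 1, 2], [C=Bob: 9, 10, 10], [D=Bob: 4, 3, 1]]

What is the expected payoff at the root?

9

B (Chance): 1/3·7 + 1/3·1 + 1/3·2 = 3.33
C (Bob): min(9, 10, 10) = 9
D (Bob): min(4, 3, 1) = 1
Root (Alice): max(3.33, 9, 1) = 9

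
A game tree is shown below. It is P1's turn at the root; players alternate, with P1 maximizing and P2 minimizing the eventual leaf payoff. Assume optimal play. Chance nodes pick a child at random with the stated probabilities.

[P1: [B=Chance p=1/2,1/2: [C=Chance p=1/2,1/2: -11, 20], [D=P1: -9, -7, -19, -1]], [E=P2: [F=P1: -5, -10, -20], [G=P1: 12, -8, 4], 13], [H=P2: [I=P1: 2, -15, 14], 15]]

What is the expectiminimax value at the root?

14

C (Chance): 1/2·-11 + 1/2·20 = 4.5
D (P1): max(-9, -7, -19, -1) = -1
B (Chance): 1/2·4.5 + 1/2·-1 = 1.75
F (P1): max(-5, -10, -20) = -5
G (P1): max(12, -8, 4) = 12
E (P2): min(-5, 12, 13) = -5
I (P1): max(2, -15, 14) = 14
H (P2): min(14, 15) = 14
Root (P1): max(1.75, -5, 14) = 14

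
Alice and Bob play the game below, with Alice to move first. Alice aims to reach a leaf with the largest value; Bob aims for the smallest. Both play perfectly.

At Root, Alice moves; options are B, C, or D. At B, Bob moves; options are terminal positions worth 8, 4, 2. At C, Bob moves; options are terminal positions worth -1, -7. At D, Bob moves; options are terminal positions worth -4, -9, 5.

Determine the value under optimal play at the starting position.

2

B (Bob): min(8, 4, 2) = 2
C (Bob): min(-1, -7) = -7
D (Bob): min(-4, -9, 5) = -9
Root (Alice): max(2, -7, -9) = 2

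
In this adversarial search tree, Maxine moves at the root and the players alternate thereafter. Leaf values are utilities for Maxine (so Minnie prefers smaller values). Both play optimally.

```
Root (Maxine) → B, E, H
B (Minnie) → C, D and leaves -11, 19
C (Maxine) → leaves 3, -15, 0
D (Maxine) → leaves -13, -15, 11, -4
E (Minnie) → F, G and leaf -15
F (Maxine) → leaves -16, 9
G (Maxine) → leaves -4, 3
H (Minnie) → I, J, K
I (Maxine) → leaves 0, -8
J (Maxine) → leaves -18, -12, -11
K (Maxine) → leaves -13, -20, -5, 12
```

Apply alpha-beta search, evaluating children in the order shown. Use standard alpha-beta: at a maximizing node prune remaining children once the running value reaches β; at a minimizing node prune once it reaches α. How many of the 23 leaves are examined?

C [α=-∞,β=+∞]: v=3
D [α=-∞,β=3]: v=11 after child 3 ≥ β → β-cutoff, skip 1
B [α=-∞,β=+∞]: v=-11
F [α=-11,β=+∞]: v=9
G [α=-11,β=9]: v=3
E [α=-11,β=+∞]: v=-15
I [α=-11,β=+∞]: v=0
J [α=-11,β=0]: v=-11
H [α=-11,β=+∞]: v=-11 after child 2 ≤ α → α-cutoff, skip 1
Root [α=-∞,β=+∞]: v=-11
Leaves evaluated: 18 of 23.

18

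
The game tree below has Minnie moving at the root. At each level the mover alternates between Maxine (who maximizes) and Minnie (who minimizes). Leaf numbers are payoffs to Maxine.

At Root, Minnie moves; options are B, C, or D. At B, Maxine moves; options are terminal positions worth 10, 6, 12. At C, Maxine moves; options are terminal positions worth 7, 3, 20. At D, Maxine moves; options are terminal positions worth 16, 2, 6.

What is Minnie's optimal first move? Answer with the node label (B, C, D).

B (Maxine): max(10, 6, 12) = 12
C (Maxine): max(7, 3, 20) = 20
D (Maxine): max(16, 2, 6) = 16
Root (Minnie): min(12, 20, 16) = 12
Minnie picks the child with the lowest value: B (value 12).

B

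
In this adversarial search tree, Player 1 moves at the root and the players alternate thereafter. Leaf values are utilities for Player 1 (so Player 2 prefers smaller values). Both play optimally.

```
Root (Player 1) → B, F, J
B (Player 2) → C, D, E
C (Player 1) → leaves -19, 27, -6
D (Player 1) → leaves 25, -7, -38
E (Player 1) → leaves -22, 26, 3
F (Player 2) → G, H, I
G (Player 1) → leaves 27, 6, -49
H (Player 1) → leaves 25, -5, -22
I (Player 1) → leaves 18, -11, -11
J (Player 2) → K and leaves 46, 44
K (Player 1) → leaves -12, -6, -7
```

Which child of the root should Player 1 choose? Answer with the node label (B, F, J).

B

C (Player 1): max(-19, 27, -6) = 27
D (Player 1): max(25, -7, -38) = 25
E (Player 1): max(-22, 26, 3) = 26
B (Player 2): min(27, 25, 26) = 25
G (Player 1): max(27, 6, -49) = 27
H (Player 1): max(25, -5, -22) = 25
I (Player 1): max(18, -11, -11) = 18
F (Player 2): min(27, 25, 18) = 18
K (Player 1): max(-12, -6, -7) = -6
J (Player 2): min(-6, 46, 44) = -6
Root (Player 1): max(25, 18, -6) = 25
Player 1 picks the child with the highest value: B (value 25).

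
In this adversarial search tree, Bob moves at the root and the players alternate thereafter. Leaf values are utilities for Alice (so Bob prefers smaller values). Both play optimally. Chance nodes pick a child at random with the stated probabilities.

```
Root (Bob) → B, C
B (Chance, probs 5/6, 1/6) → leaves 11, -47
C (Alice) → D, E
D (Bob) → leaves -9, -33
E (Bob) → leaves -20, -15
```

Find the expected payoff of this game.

-20

B (Chance): 5/6·11 + 1/6·-47 = 1.33
D (Bob): min(-9, -33) = -33
E (Bob): min(-20, -15) = -20
C (Alice): max(-33, -20) = -20
Root (Bob): min(1.33, -20) = -20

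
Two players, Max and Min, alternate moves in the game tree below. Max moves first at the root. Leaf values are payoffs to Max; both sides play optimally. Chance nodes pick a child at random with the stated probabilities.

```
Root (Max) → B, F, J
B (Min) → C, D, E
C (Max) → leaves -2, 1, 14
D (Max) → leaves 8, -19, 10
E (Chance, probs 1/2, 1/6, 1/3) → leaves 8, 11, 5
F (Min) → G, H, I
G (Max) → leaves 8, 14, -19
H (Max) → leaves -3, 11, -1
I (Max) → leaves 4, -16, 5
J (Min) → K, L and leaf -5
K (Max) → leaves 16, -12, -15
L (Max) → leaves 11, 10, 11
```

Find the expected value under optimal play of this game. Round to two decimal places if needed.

7.5

C (Max): max(-2, 1, 14) = 14
D (Max): max(8, -19, 10) = 10
E (Chance): 1/2·8 + 1/6·11 + 1/3·5 = 7.5
B (Min): min(14, 10, 7.5) = 7.5
G (Max): max(8, 14, -19) = 14
H (Max): max(-3, 11, -1) = 11
I (Max): max(4, -16, 5) = 5
F (Min): min(14, 11, 5) = 5
K (Max): max(16, -12, -15) = 16
L (Max): max(11, 10, 11) = 11
J (Min): min(16, 11, -5) = -5
Root (Max): max(7.5, 5, -5) = 7.5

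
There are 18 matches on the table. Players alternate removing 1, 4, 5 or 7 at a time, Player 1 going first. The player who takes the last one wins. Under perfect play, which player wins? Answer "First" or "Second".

W/L table (W = player to move can force a win):
i:   0  1  2  3  4  5  6  7  8  9 10 11 12 13 14 15 16 17 18
     L  W  L  W  W  W  W  W  L  W  L  W  W  W  W  W  L  W  L
Position 18 is L, so the second player wins.

Second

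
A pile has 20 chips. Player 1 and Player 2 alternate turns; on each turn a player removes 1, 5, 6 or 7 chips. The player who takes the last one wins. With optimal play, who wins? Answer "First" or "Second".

Mark each pile size as W (mover wins) or L (mover loses):
i:   0  1  2  3  4  5  6  7  8  9 10 11 12 13 14 15 16 17 18 19 20
     L  W  L  W  L  W  W  W  W  W  W  W  L  W  L  W  L  W  W  W  W
Position 20 is W, so the first player wins.

First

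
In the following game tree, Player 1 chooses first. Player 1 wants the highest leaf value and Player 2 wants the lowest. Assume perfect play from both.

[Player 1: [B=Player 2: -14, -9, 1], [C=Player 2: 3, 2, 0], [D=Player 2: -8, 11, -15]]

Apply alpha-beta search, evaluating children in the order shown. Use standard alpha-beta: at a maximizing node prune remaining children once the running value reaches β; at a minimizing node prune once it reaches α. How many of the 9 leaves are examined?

B [α=-∞,β=+∞]: v=-14
C [α=-14,β=+∞]: v=0
D [α=0,β=+∞]: v=-8 after child 1 ≤ α → α-cutoff, skip 2
Root [α=-∞,β=+∞]: v=0
Leaves evaluated: 7 of 9.

7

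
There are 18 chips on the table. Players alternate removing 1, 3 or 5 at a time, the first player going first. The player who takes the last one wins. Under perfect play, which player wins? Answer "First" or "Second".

Compute winning (W) and losing (L) positions by backward induction:
i:   0  1  2  3  4  5  6  7  8  9 10 11 12 13 14 15 16 17 18
     L  W  L  W  L  W  L  W  L  W  L  W  L  W  L  W  L  W  L
Position 18 is L, so the second player wins.

Second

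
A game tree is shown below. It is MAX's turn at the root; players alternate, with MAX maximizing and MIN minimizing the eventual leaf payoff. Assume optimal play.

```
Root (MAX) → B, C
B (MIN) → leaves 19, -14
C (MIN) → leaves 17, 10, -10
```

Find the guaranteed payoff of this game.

-10

B (MIN): min(19, -14) = -14
C (MIN): min(17, 10, -10) = -10
Root (MAX): max(-14, -10) = -10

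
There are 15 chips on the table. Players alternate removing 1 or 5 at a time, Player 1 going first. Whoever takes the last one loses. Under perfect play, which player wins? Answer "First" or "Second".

Second

Positions where the player to move wins (W) vs loses (L):
i:   0  1  2  3  4  5  6  7  8  9 10 11 12 13 14 15
     W  L  W  L  W  L  W  L  W  L  W  L  W  L  W  L
Position 15 is L, so the second player wins.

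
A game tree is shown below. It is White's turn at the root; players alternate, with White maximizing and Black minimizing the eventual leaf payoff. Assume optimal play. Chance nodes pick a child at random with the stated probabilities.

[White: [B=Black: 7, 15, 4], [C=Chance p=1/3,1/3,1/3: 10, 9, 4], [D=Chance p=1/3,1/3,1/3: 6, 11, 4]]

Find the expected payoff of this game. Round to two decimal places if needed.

B (Black): min(7, 15, 4) = 4
C (Chance): 1/3·10 + 1/3·9 + 1/3·4 = 7.67
D (Chance): 1/3·6 + 1/3·11 + 1/3·4 = 7
Root (White): max(4, 7.67, 7) = 7.67

7.67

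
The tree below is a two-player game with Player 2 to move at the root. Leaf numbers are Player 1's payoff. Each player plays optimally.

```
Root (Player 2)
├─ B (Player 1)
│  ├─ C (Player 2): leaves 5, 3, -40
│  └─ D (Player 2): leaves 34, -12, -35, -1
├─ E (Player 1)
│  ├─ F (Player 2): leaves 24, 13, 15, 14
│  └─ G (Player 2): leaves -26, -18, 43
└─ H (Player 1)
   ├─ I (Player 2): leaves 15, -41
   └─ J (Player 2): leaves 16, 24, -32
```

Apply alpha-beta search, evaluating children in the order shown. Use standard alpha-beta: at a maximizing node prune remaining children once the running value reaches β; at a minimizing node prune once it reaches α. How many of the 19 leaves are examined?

16

C [α=-∞,β=+∞]: v=-40
D [α=-40,β=+∞]: v=-35
B [α=-∞,β=+∞]: v=-35
F [α=-∞,β=-35]: v=13
E [α=-∞,β=-35]: v=13 after child 1 ≥ β → β-cutoff, skip 1
I [α=-∞,β=-35]: v=-41
J [α=-41,β=-35]: v=-32
H [α=-∞,β=-35]: v=-32
Root [α=-∞,β=+∞]: v=-35
Leaves evaluated: 16 of 19.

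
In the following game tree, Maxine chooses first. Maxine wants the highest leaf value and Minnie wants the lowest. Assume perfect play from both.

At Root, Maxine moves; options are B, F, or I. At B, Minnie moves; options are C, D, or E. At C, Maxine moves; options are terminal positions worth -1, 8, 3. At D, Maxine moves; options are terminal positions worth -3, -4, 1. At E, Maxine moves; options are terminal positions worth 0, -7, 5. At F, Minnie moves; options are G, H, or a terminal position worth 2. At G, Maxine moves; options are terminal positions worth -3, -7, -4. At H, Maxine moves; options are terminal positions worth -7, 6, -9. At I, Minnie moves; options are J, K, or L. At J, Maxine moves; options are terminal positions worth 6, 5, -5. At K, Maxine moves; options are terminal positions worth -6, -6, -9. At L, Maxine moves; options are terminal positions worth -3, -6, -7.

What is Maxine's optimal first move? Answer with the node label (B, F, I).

B

C (Maxine): max(-1, 8, 3) = 8
D (Maxine): max(-3, -4, 1) = 1
E (Maxine): max(0, -7, 5) = 5
B (Minnie): min(8, 1, 5) = 1
G (Maxine): max(-3, -7, -4) = -3
H (Maxine): max(-7, 6, -9) = 6
F (Minnie): min(-3, 6, 2) = -3
J (Maxine): max(6, 5, -5) = 6
K (Maxine): max(-6, -6, -9) = -6
L (Maxine): max(-3, -6, -7) = -3
I (Minnie): min(6, -6, -3) = -6
Root (Maxine): max(1, -3, -6) = 1
Maxine picks the child with the highest value: B (value 1).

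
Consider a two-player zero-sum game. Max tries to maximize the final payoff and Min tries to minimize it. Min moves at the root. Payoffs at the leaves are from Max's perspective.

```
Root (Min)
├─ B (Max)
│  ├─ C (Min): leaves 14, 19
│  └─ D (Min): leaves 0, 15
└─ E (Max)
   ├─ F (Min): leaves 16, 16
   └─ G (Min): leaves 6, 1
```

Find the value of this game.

14

C (Min): min(14, 19) = 14
D (Min): min(0, 15) = 0
B (Max): max(14, 0) = 14
F (Min): min(16, 16) = 16
G (Min): min(6, 1) = 1
E (Max): max(16, 1) = 16
Root (Min): min(14, 16) = 14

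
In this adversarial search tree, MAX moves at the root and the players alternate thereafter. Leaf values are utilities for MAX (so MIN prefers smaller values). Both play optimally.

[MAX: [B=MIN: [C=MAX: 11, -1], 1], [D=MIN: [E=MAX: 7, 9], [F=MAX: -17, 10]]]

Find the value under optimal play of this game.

9

C (MAX): max(11, -1) = 11
B (MIN): min(11, 1) = 1
E (MAX): max(7, 9) = 9
F (MAX): max(-17, 10) = 10
D (MIN): min(9, 10) = 9
Root (MAX): max(1, 9) = 9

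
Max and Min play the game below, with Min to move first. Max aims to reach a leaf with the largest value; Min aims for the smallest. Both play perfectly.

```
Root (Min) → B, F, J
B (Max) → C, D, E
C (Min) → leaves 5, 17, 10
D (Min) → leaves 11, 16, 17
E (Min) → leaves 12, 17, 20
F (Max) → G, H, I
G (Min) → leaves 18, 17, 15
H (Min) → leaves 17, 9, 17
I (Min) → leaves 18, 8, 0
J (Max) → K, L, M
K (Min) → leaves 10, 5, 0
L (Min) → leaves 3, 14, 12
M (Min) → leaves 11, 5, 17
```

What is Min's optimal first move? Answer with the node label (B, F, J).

J

C (Min): min(5, 17, 10) = 5
D (Min): min(11, 16, 17) = 11
E (Min): min(12, 17, 20) = 12
B (Max): max(5, 11, 12) = 12
G (Min): min(18, 17, 15) = 15
H (Min): min(17, 9, 17) = 9
I (Min): min(18, 8, 0) = 0
F (Max): max(15, 9, 0) = 15
K (Min): min(10, 5, 0) = 0
L (Min): min(3, 14, 12) = 3
M (Min): min(11, 5, 17) = 5
J (Max): max(0, 3, 5) = 5
Root (Min): min(12, 15, 5) = 5
Min picks the child with the lowest value: J (value 5).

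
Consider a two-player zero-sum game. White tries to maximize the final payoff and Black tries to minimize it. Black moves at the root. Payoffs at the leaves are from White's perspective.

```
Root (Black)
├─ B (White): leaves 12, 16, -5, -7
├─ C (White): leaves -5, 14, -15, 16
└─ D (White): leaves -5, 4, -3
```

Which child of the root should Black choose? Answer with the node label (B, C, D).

D

B (White): max(12, 16, -5, -7) = 16
C (White): max(-5, 14, -15, 16) = 16
D (White): max(-5, 4, -3) = 4
Root (Black): min(16, 16, 4) = 4
Black picks the child with the lowest value: D (value 4).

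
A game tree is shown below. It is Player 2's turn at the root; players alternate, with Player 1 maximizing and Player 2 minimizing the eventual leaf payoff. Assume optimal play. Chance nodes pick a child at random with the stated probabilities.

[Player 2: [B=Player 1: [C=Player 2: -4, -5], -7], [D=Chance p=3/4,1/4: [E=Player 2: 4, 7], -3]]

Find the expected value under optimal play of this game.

-5

C (Player 2): min(-4, -5) = -5
B (Player 1): max(-5, -7) = -5
E (Player 2): min(4, 7) = 4
D (Chance): 3/4·4 + 1/4·-3 = 2.25
Root (Player 2): min(-5, 2.25) = -5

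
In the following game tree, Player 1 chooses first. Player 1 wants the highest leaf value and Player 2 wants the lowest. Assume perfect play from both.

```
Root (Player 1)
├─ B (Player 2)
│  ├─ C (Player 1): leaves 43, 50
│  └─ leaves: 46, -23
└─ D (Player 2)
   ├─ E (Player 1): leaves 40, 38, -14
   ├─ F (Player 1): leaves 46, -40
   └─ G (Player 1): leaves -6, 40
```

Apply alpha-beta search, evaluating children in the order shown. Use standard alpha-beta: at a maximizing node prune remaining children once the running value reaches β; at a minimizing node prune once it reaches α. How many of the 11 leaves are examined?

C [α=-∞,β=+∞]: v=50
B [α=-∞,β=+∞]: v=-23
E [α=-23,β=+∞]: v=40
F [α=-23,β=40]: v=46 after child 1 ≥ β → β-cutoff, skip 1
G [α=-23,β=40]: v=40
D [α=-23,β=+∞]: v=40
Root [α=-∞,β=+∞]: v=40
Leaves evaluated: 10 of 11.

10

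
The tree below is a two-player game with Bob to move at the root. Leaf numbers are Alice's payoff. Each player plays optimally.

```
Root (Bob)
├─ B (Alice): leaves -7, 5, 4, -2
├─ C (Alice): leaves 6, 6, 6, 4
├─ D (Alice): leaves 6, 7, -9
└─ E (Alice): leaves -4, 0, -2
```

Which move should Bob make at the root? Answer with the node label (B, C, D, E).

E

B (Alice): max(-7, 5, 4, -2) = 5
C (Alice): max(6, 6, 6, 4) = 6
D (Alice): max(6, 7, -9) = 7
E (Alice): max(-4, 0, -2) = 0
Root (Bob): min(5, 6, 7, 0) = 0
Bob picks the child with the lowest value: E (value 0).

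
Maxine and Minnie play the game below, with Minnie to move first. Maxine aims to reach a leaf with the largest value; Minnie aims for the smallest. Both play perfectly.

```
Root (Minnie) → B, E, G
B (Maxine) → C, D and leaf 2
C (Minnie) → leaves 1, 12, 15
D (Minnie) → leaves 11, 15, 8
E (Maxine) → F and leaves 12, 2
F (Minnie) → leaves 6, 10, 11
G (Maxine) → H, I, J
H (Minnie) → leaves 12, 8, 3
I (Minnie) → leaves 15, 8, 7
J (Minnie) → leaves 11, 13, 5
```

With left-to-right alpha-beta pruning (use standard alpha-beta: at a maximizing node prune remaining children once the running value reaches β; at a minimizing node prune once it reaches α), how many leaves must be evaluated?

20

C [α=-∞,β=+∞]: v=1
D [α=1,β=+∞]: v=8
B [α=-∞,β=+∞]: v=8
F [α=-∞,β=8]: v=6
E [α=-∞,β=8]: v=12 after child 2 ≥ β → β-cutoff, skip 1
H [α=-∞,β=8]: v=3
I [α=3,β=8]: v=7
J [α=7,β=8]: v=5
G [α=-∞,β=8]: v=7
Root [α=-∞,β=+∞]: v=7
Leaves evaluated: 20 of 21.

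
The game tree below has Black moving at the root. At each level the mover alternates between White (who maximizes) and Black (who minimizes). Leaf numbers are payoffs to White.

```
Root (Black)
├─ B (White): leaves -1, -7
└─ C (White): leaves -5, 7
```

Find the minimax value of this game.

B (White): max(-1, -7) = -1
C (White): max(-5, 7) = 7
Root (Black): min(-1, 7) = -1

-1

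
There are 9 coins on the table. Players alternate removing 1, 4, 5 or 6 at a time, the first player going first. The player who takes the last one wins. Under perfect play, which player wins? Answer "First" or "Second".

Second

W/L table (W = player to move can force a win):
i:   0  1  2  3  4  5  6  7  8  9
     L  W  L  W  W  W  W  W  W  L
Position 9 is L, so the second player wins.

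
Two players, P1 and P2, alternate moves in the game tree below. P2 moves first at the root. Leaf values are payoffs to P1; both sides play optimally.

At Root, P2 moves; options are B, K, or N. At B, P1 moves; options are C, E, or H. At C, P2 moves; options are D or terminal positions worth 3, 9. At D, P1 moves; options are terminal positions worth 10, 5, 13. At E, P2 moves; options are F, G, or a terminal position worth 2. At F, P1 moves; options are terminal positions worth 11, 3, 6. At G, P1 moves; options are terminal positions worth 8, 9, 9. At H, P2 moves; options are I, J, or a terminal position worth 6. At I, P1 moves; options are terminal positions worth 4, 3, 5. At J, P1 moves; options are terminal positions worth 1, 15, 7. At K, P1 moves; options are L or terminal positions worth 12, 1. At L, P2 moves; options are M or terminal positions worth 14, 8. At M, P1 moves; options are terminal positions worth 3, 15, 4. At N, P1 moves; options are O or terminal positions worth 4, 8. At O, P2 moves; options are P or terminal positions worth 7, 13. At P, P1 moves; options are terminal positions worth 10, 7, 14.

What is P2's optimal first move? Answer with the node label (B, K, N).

D (P1): max(10, 5, 13) = 13
C (P2): min(13, 3, 9) = 3
F (P1): max(11, 3, 6) = 11
G (P1): max(8, 9, 9) = 9
E (P2): min(11, 9, 2) = 2
I (P1): max(4, 3, 5) = 5
J (P1): max(1, 15, 7) = 15
H (P2): min(5, 15, 6) = 5
B (P1): max(3, 2, 5) = 5
M (P1): max(3, 15, 4) = 15
L (P2): min(15, 14, 8) = 8
K (P1): max(8, 12, 1) = 12
P (P1): max(10, 7, 14) = 14
O (P2): min(14, 7, 13) = 7
N (P1): max(7, 4, 8) = 8
Root (P2): min(5, 12, 8) = 5
P2 picks the child with the lowest value: B (value 5).

B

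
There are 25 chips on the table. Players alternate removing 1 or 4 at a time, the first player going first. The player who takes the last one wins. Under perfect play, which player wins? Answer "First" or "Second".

Compute winning (W) and losing (L) positions by backward induction:
i:   0  1  2  3  4  5  6  7  8  9 10 11 12 13 14 15 16 17 18 19 20 21 22 23 24 25
     L  W  L  W  W  L  W  L  W  W  L  W  L  W  W  L  W  L  W  W  L  W  L  W  W  L
Position 25 is L, so the second player wins.

Second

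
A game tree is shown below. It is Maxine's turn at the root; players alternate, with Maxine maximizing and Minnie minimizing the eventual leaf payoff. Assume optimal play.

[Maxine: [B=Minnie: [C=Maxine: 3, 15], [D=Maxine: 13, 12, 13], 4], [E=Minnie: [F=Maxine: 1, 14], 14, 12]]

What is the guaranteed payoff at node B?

C: max(3, 15) = 15
D: max(13, 12, 13) = 13
B: min(15, 13, 4) = 4

4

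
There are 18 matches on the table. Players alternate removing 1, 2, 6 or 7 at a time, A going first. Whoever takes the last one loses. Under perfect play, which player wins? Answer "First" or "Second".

First

Mark each pile size as W (mover wins) or L (mover loses):
i:   0  1  2  3  4  5  6  7  8  9 10 11 12 13 14 15 16 17 18
     W  L  W  W  L  W  W  W  W  L  W  W  L  W  W  W  W  L  W
Position 18 is W, so the first player wins.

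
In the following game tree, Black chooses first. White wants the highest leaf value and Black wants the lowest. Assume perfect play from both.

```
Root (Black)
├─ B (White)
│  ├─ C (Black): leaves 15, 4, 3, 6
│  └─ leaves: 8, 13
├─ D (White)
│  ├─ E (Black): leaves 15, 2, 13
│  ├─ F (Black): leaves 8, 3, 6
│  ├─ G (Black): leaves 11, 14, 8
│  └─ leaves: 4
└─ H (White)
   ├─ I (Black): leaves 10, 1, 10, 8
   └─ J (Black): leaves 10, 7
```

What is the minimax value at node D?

E: min(15, 2, 13) = 2
F: min(8, 3, 6) = 3
G: min(11, 14, 8) = 8
D: max(2, 3, 8, 4) = 8

8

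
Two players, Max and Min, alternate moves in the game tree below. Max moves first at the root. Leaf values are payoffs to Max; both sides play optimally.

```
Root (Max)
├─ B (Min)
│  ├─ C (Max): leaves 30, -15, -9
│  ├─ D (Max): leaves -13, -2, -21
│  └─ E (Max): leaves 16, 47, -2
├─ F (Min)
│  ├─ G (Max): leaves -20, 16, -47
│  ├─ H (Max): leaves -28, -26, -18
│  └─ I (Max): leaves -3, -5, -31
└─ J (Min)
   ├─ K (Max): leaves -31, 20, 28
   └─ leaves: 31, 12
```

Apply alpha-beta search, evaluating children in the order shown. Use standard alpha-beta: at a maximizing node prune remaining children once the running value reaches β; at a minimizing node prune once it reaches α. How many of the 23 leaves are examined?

C [α=-∞,β=+∞]: v=30
D [α=-∞,β=30]: v=-2
E [α=-∞,β=-2]: v=16 after child 1 ≥ β → β-cutoff, skip 2
B [α=-∞,β=+∞]: v=-2
G [α=-2,β=+∞]: v=16
H [α=-2,β=16]: v=-18
F [α=-2,β=+∞]: v=-18 after child 2 ≤ α → α-cutoff, skip 1
K [α=-2,β=+∞]: v=28
J [α=-2,β=+∞]: v=12
Root [α=-∞,β=+∞]: v=12
Leaves evaluated: 18 of 23.

18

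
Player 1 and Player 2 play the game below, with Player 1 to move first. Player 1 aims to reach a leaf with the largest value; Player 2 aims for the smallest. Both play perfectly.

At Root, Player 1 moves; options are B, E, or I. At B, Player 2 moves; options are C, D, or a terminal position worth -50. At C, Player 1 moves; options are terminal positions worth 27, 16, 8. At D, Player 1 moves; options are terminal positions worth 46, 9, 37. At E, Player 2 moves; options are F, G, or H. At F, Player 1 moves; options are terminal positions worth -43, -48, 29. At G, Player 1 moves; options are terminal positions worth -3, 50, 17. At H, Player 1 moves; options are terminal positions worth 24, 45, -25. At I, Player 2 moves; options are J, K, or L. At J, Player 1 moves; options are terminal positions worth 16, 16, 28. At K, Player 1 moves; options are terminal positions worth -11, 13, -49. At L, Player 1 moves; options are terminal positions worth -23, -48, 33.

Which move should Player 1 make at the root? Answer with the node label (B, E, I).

E

C (Player 1): max(27, 16, 8) = 27
D (Player 1): max(46, 9, 37) = 46
B (Player 2): min(27, 46, -50) = -50
F (Player 1): max(-43, -48, 29) = 29
G (Player 1): max(-3, 50, 17) = 50
H (Player 1): max(24, 45, -25) = 45
E (Player 2): min(29, 50, 45) = 29
J (Player 1): max(16, 16, 28) = 28
K (Player 1): max(-11, 13, -49) = 13
L (Player 1): max(-23, -48, 33) = 33
I (Player 2): min(28, 13, 33) = 13
Root (Player 1): max(-50, 29, 13) = 29
Player 1 picks the child with the highest value: E (value 29).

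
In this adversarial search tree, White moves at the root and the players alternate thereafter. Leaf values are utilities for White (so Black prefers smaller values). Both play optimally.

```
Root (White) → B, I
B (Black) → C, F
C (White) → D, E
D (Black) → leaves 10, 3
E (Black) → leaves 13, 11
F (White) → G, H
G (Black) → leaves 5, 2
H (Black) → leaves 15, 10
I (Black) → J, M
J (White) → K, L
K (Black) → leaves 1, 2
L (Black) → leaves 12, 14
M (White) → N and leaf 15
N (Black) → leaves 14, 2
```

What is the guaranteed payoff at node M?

15

N: min(14, 2) = 2
M: max(2, 15) = 15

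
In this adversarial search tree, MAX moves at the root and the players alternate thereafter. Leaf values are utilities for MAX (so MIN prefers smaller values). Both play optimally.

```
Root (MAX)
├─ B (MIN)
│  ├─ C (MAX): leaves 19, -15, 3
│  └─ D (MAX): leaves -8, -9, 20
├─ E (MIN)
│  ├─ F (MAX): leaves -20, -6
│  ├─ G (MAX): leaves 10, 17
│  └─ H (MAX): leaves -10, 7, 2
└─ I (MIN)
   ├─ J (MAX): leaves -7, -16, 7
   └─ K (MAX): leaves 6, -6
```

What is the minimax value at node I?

6

J: max(-7, -16, 7) = 7
K: max(6, -6) = 6
I: min(7, 6) = 6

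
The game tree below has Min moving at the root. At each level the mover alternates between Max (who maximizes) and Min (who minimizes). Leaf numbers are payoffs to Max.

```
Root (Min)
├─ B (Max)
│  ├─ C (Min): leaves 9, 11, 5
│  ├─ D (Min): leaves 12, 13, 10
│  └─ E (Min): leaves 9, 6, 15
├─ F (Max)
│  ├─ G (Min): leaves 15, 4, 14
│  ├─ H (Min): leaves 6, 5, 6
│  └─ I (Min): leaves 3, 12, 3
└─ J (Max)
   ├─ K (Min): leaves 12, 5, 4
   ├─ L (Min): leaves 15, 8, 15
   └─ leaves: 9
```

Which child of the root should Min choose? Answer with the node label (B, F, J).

F

C (Min): min(9, 11, 5) = 5
D (Min): min(12, 13, 10) = 10
E (Min): min(9, 6, 15) = 6
B (Max): max(5, 10, 6) = 10
G (Min): min(15, 4, 14) = 4
H (Min): min(6, 5, 6) = 5
I (Min): min(3, 12, 3) = 3
F (Max): max(4, 5, 3) = 5
K (Min): min(12, 5, 4) = 4
L (Min): min(15, 8, 15) = 8
J (Max): max(4, 8, 9) = 9
Root (Min): min(10, 5, 9) = 5
Min picks the child with the lowest value: F (value 5).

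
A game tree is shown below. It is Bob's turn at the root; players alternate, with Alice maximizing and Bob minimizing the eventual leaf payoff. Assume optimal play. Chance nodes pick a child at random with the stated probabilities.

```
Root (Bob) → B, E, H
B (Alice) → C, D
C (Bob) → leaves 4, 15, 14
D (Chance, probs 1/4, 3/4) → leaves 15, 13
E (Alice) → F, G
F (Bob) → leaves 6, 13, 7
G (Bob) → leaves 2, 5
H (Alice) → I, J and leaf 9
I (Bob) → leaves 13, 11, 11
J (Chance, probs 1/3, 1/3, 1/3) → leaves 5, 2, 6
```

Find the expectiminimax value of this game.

C (Bob): min(4, 15, 14) = 4
D (Chance): 1/4·15 + 3/4·13 = 13.5
B (Alice): max(4, 13.5) = 13.5
F (Bob): min(6, 13, 7) = 6
G (Bob): min(2, 5) = 2
E (Alice): max(6, 2) = 6
I (Bob): min(13, 11, 11) = 11
J (Chance): 1/3·5 + 1/3·2 + 1/3·6 = 4.33
H (Alice): max(11, 4.33, 9) = 11
Root (Bob): min(13.5, 6, 11) = 6

6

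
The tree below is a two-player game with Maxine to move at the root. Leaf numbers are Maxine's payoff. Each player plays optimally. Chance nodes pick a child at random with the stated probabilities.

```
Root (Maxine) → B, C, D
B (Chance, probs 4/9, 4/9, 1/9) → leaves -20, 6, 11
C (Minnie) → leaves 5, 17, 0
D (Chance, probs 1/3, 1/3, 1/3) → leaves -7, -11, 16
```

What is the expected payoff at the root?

B (Chance): 4/9·-20 + 4/9·6 + 1/9·11 = -5
C (Minnie): min(5, 17, 0) = 0
D (Chance): 1/3·-7 + 1/3·-11 + 1/3·16 = -0.67
Root (Maxine): max(-5, 0, -0.67) = 0

0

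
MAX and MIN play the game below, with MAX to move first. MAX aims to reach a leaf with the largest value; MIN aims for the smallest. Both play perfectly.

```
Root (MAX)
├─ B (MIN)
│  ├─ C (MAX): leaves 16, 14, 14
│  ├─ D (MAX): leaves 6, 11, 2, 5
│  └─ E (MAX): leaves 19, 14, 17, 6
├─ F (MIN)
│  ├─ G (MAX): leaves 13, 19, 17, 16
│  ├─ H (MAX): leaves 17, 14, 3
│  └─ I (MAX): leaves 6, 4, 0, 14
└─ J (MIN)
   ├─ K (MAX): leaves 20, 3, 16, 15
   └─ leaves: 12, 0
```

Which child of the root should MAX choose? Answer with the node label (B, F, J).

F

C (MAX): max(16, 14, 14) = 16
D (MAX): max(6, 11, 2, 5) = 11
E (MAX): max(19, 14, 17, 6) = 19
B (MIN): min(16, 11, 19) = 11
G (MAX): max(13, 19, 17, 16) = 19
H (MAX): max(17, 14, 3) = 17
I (MAX): max(6, 4, 0, 14) = 14
F (MIN): min(19, 17, 14) = 14
K (MAX): max(20, 3, 16, 15) = 20
J (MIN): min(20, 12, 0) = 0
Root (MAX): max(11, 14, 0) = 14
MAX picks the child with the highest value: F (value 14).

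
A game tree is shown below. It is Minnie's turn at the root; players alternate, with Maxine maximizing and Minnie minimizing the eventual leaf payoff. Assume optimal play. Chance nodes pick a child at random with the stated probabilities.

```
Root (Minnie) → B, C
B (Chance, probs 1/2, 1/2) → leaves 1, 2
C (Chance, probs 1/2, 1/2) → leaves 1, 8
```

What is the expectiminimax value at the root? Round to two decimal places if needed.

B (Chance): 1/2·1 + 1/2·2 = 1.5
C (Chance): 1/2·1 + 1/2·8 = 4.5
Root (Minnie): min(1.5, 4.5) = 1.5

1.5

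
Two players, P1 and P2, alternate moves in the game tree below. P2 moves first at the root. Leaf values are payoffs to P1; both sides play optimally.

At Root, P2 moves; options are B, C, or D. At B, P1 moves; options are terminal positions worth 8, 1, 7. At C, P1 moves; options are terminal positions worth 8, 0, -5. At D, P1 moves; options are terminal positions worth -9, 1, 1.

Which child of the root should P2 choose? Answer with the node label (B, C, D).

B (P1): max(8, 1, 7) = 8
C (P1): max(8, 0, -5) = 8
D (P1): max(-9, 1, 1) = 1
Root (P2): min(8, 8, 1) = 1
P2 picks the child with the lowest value: D (value 1).

D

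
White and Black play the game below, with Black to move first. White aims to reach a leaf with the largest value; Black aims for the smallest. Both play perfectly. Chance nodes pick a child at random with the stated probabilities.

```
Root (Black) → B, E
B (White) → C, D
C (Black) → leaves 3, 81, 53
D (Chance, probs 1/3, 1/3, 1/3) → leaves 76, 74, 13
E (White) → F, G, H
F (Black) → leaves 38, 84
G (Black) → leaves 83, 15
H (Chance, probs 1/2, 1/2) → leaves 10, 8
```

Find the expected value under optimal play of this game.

C (Black): min(3, 81, 53) = 3
D (Chance): 1/3·76 + 1/3·74 + 1/3·13 = 54.33
B (White): max(3, 54.33) = 54.33
F (Black): min(38, 84) = 38
G (Black): min(83, 15) = 15
H (Chance): 1/2·10 + 1/2·8 = 9
E (White): max(38, 15, 9) = 38
Root (Black): min(54.33, 38) = 38

38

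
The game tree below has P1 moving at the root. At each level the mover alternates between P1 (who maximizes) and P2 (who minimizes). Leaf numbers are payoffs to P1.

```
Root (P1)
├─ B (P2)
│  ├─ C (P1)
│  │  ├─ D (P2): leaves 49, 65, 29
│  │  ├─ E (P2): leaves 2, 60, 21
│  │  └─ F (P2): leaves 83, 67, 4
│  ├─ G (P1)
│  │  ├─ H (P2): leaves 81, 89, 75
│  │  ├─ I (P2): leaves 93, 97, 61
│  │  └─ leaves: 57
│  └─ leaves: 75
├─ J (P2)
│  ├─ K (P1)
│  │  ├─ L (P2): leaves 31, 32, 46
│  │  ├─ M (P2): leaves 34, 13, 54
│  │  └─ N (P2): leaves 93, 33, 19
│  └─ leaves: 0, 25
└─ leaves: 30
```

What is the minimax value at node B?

29

D: min(49, 65, 29) = 29
E: min(2, 60, 21) = 2
F: min(83, 67, 4) = 4
C: max(29, 2, 4) = 29
H: min(81, 89, 75) = 75
I: min(93, 97, 61) = 61
G: max(75, 61, 57) = 75
B: min(29, 75, 75) = 29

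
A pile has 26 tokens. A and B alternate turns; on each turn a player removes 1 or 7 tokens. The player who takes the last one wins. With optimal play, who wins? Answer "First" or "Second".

Positions where the player to move wins (W) vs loses (L):
i:   0  1  2  3  4  5  6  7  8  9 10 11 12 13 14 15 16 17 18 19 20 21 22 23 24 25 26
     L  W  L  W  L  W  L  W  L  W  L  W  L  W  L  W  L  W  L  W  L  W  L  W  L  W  L
Position 26 is L, so the second player wins.

Second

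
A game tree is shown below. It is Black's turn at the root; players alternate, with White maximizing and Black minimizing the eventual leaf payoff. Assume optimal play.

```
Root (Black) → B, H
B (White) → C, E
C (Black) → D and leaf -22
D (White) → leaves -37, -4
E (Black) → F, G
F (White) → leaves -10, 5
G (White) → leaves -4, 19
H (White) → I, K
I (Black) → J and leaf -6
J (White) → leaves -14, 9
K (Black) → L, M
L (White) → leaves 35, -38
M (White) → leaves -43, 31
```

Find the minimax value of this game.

D (White): max(-37, -4) = -4
C (Black): min(-4, -22) = -22
F (White): max(-10, 5) = 5
G (White): max(-4, 19) = 19
E (Black): min(5, 19) = 5
B (White): max(-22, 5) = 5
J (White): max(-14, 9) = 9
I (Black): min(9, -6) = -6
L (White): max(35, -38) = 35
M (White): max(-43, 31) = 31
K (Black): min(35, 31) = 31
H (White): max(-6, 31) = 31
Root (Black): min(5, 31) = 5

5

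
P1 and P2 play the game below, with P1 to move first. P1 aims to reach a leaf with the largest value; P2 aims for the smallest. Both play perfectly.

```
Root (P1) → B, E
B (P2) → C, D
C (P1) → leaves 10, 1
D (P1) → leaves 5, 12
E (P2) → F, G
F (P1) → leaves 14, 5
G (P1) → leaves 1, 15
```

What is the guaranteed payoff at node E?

14

F: max(14, 5) = 14
G: max(1, 15) = 15
E: min(14, 15) = 14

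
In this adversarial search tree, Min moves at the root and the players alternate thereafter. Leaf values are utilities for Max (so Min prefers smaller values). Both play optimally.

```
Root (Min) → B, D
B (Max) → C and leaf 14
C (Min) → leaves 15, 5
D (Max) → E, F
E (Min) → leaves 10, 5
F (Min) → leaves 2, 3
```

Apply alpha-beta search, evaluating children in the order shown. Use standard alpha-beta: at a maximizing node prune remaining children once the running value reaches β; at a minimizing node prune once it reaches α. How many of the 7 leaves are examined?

C [α=-∞,β=+∞]: v=5
B [α=-∞,β=+∞]: v=14
E [α=-∞,β=14]: v=5
F [α=5,β=14]: v=2 after child 1 ≤ α → α-cutoff, skip 1
D [α=-∞,β=14]: v=5
Root [α=-∞,β=+∞]: v=5
Leaves evaluated: 6 of 7.

6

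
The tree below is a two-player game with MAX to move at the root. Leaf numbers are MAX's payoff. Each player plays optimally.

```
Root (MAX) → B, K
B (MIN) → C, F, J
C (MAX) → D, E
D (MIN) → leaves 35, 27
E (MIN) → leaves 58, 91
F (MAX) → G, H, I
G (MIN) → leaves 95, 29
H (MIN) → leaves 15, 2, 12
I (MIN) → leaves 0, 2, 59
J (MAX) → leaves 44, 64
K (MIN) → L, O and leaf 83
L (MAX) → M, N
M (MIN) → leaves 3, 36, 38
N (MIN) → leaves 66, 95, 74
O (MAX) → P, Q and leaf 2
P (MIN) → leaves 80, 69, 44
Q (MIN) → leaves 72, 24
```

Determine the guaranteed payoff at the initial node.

44

D (MIN): min(35, 27) = 27
E (MIN): min(58, 91) = 58
C (MAX): max(27, 58) = 58
G (MIN): min(95, 29) = 29
H (MIN): min(15, 2, 12) = 2
I (MIN): min(0, 2, 59) = 0
F (MAX): max(29, 2, 0) = 29
J (MAX): max(44, 64) = 64
B (MIN): min(58, 29, 64) = 29
M (MIN): min(3, 36, 38) = 3
N (MIN): min(66, 95, 74) = 66
L (MAX): max(3, 66) = 66
P (MIN): min(80, 69, 44) = 44
Q (MIN): min(72, 24) = 24
O (MAX): max(44, 24, 2) = 44
K (MIN): min(66, 44, 83) = 44
Root (MAX): max(29, 44) = 44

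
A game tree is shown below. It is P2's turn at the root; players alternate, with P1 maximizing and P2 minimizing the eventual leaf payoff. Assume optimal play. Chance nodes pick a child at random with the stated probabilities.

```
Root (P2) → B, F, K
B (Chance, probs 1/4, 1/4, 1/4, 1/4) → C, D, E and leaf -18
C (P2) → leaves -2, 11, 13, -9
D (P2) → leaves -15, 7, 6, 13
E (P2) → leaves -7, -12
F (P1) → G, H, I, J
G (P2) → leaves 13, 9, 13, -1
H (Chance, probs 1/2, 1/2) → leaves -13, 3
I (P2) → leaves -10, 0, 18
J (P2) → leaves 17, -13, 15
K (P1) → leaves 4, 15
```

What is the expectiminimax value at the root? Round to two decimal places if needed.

-13.5

C (P2): min(-2, 11, 13, -9) = -9
D (P2): min(-15, 7, 6, 13) = -15
E (P2): min(-7, -12) = -12
B (Chance): 1/4·-9 + 1/4·-15 + 1/4·-12 + 1/4·-18 = -13.5
G (P2): min(13, 9, 13, -1) = -1
H (Chance): 1/2·-13 + 1/2·3 = -5
I (P2): min(-10, 0, 18) = -10
J (P2): min(17, -13, 15) = -13
F (P1): max(-1, -5, -10, -13) = -1
K (P1): max(4, 15) = 15
Root (P2): min(-13.5, -1, 15) = -13.5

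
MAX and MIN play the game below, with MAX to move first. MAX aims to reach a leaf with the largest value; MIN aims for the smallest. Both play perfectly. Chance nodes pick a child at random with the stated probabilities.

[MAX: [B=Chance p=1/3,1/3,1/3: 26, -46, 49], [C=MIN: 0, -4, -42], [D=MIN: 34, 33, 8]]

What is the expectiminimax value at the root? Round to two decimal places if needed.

B (Chance): 1/3·26 + 1/3·-46 + 1/3·49 = 9.67
C (MIN): min(0, -4, -42) = -42
D (MIN): min(34, 33, 8) = 8
Root (MAX): max(9.67, -42, 8) = 9.67

9.67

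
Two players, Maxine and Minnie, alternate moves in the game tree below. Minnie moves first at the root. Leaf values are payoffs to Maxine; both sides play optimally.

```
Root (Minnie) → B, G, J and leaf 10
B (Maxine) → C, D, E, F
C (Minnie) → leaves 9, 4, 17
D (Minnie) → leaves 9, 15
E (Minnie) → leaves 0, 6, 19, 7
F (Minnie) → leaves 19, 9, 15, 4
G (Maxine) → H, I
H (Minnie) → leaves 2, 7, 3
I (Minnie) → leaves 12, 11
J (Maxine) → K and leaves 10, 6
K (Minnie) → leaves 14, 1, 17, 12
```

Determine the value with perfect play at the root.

C (Minnie): min(9, 4, 17) = 4
D (Minnie): min(9, 15) = 9
E (Minnie): min(0, 6, 19, 7) = 0
F (Minnie): min(19, 9, 15, 4) = 4
B (Maxine): max(4, 9, 0, 4) = 9
H (Minnie): min(2, 7, 3) = 2
I (Minnie): min(12, 11) = 11
G (Maxine): max(2, 11) = 11
K (Minnie): min(14, 1, 17, 12) = 1
J (Maxine): max(1, 10, 6) = 10
Root (Minnie): min(9, 11, 10, 10) = 9

9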